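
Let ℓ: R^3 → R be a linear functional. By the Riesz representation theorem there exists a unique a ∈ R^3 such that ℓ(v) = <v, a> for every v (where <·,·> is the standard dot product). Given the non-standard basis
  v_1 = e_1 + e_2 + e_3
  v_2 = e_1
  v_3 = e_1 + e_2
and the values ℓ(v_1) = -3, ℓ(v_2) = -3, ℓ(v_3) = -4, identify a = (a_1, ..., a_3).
a = (-3, -1, 1)

Write a = (a_1, ..., a_3) in the standard basis. For each basis vector v_i, ℓ(v_i) = <v_i, a> is a linear equation in the a_j's. Collect the n equations into a matrix system V a = ℓ, where row i of V is v_i (expressed in the standard basis). Since V is invertible (lower-triangular with 1s on the diagonal, up to permutation), solve by back-substitution:
  V =
[[1, 1, 1],
 [1, 0, 0],
 [1, 1, 0]]
  V a = (-3, -3, -4)
Solving gives a = (-3, -1, 1).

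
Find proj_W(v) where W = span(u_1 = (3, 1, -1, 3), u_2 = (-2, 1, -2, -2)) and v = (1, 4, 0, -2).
proj_W(v) = (-57/179, 196/179, -325/179, -57/179)

Set up U = [u_1 | ... | u_2] ∈ R^(4×2). The projector onto W = col(U) is P = U (U^T U)^(-1) U^T.
Compute U^T U =
  [20, -9]
  [-9, 13],
and U^T v = (1, 6).
Solve U^T U · c = U^T v for the coefficients: c = (67/179, 129/179). The projection is proj_W(v) = U c.
Check: (v - proj_W(v)) · u_1 = 0  (should be 0).
Check: (v - proj_W(v)) · u_2 = 0  (should be 0).
Result: proj_W(v) = (-57/179, 196/179, -325/179, -57/179).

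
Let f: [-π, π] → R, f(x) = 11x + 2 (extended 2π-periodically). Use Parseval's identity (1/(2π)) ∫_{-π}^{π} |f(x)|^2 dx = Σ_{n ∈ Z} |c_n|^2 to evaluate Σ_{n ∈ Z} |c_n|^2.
Σ |c_n|^2 = 121π^2/3 + 4

Expand and integrate term by term over [-π, π]:
  ∫ (11x)^2 dx = 121·(2π^3/3); ∫ 2·11·(2)·x dx = 0 (odd integrand); ∫ 2^2 dx = 4·2π.
So (1/(2π)) ∫_{-π}^{π} (11x + 2)^2 dx = 121π^2/3 + 4 = 121π^2/3 + 4.
Parseval ⇒ Σ |c_n|^2 = 121π^2/3 + 4.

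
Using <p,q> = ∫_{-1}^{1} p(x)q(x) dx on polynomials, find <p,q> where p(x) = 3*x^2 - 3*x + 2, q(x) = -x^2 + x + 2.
<p,q> = 112/15

Expand the product: p(x)·q(x) = -3*x^4 + 6*x^3 + x^2 - 4*x + 4.
∫_{-1}^{1} of each monomial x^k gives [2/(k+1) if k even, 0 if k odd]. Integrating term-by-term (or equivalently evaluating the antiderivative F(x) = -3*x^5/5 + 3*x^4/2 + x^3/3 - 2*x^2 + 4*x at the endpoints):
  F(1) − F(−1) = 97/30 − (-127/30) = 112/15.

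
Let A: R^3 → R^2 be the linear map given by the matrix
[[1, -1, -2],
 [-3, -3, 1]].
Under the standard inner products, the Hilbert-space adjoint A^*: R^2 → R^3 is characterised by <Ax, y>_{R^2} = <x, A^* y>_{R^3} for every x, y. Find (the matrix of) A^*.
A^* = A^T =
[[1, -3],
 [-1, -3],
 [-2, 1]]

For real matrices with standard dot products, the defining identity <Ax, y> = <x, A^* y> gives (Ax)^T y = x^T (A^*) y, i.e. x^T A^T y = x^T (A^*) y. Since this holds for all x, y, we must have A^* = A^T. Therefore
A^* =
[[1, -3],
 [-1, -3],
 [-2, 1]].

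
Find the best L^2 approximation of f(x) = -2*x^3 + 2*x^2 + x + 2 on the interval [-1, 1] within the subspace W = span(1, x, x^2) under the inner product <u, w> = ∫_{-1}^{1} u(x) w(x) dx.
g(x) = 2*x^2 - x/5 + 2

The best approximation g ∈ W is the orthogonal projection of f onto W. Writing g = a_0 + a_1 x + a_2 x^2, the coefficients solve the normal equations G · a = b where
  G_{ij} = <φ_i, φ_j> and b_i = <f, φ_i>, with φ_0 = 1, φ_1 = x, φ_2 = x^2.
G =
  [2, 0, 2/3]
  [0, 2/3, 0]
  [2/3, 0, 2/5],
b = (16/3, -2/15, 32/15).
Solving gives a_0 = 2, a_1 = -1/5, a_2 = 2, so
  g(x) = 2*x^2 - x/5 + 2.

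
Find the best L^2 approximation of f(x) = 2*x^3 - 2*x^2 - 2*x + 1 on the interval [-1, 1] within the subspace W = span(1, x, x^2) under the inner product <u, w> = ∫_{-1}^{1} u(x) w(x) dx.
g(x) = -2*x^2 - 4*x/5 + 1

The best approximation g ∈ W is the orthogonal projection of f onto W. Writing g = a_0 + a_1 x + a_2 x^2, the coefficients solve the normal equations G · a = b where
  G_{ij} = <φ_i, φ_j> and b_i = <f, φ_i>, with φ_0 = 1, φ_1 = x, φ_2 = x^2.
G =
  [2, 0, 2/3]
  [0, 2/3, 0]
  [2/3, 0, 2/5],
b = (2/3, -8/15, -2/15).
Solving gives a_0 = 1, a_1 = -4/5, a_2 = -2, so
  g(x) = -2*x^2 - 4*x/5 + 1.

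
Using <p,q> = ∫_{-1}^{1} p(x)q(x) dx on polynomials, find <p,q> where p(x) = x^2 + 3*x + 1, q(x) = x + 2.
<p,q> = 22/3

Expand the product: p(x)·q(x) = x^3 + 5*x^2 + 7*x + 2.
∫_{-1}^{1} of each monomial x^k gives [2/(k+1) if k even, 0 if k odd]. Integrating term-by-term (or equivalently evaluating the antiderivative F(x) = x^4/4 + 5*x^3/3 + 7*x^2/2 + 2*x at the endpoints):
  F(1) − F(−1) = 89/12 − (1/12) = 22/3.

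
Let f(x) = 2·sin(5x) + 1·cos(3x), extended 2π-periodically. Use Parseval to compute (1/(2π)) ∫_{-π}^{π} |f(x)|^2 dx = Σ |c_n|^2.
Σ |c_n|^2 = 5/2

Expand |f|^2 and use orthogonality of {sin(nx), cos(mx)} on [-π, π]:
  ∫_{-π}^{π} sin(nx)^2 dx = π, ∫ cos(mx)^2 dx = π, and cross terms integrate to 0.
So ∫_{-π}^{π} f(x)^2 dx = 2^2 · π + 1^2 · π = (4 + 1)π.
Divide by 2π: (4 + 1)/2 = 5/2.
By Parseval, this equals Σ |c_n|^2.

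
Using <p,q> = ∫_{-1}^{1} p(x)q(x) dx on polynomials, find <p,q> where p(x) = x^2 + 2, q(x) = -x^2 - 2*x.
<p,q> = -26/15

Expand the product: p(x)·q(x) = -x^4 - 2*x^3 - 2*x^2 - 4*x.
∫_{-1}^{1} of each monomial x^k gives [2/(k+1) if k even, 0 if k odd]. Integrating term-by-term (or equivalently evaluating the antiderivative F(x) = -x^5/5 - x^4/2 - 2*x^3/3 - 2*x^2 at the endpoints):
  F(1) − F(−1) = -101/30 − (-49/30) = -26/15.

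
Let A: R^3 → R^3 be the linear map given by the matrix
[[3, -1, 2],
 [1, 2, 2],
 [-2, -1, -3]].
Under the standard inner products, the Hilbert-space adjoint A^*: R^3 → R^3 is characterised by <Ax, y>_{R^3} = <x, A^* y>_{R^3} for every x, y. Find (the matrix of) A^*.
A^* = A^T =
[[3, 1, -2],
 [-1, 2, -1],
 [2, 2, -3]]

For real matrices with standard dot products, the defining identity <Ax, y> = <x, A^* y> gives (Ax)^T y = x^T (A^*) y, i.e. x^T A^T y = x^T (A^*) y. Since this holds for all x, y, we must have A^* = A^T. Therefore
A^* =
[[3, 1, -2],
 [-1, 2, -1],
 [2, 2, -3]].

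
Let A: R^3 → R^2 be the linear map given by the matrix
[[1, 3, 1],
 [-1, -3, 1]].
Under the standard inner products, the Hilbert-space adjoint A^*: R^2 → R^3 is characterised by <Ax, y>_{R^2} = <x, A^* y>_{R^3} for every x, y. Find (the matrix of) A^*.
A^* = A^T =
[[1, -1],
 [3, -3],
 [1, 1]]

For real matrices with standard dot products, the defining identity <Ax, y> = <x, A^* y> gives (Ax)^T y = x^T (A^*) y, i.e. x^T A^T y = x^T (A^*) y. Since this holds for all x, y, we must have A^* = A^T. Therefore
A^* =
[[1, -1],
 [3, -3],
 [1, 1]].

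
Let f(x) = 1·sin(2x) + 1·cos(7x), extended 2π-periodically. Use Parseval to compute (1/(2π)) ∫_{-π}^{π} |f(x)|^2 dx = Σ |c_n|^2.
Σ |c_n|^2 = 1

Expand |f|^2 and use orthogonality of {sin(nx), cos(mx)} on [-π, π]:
  ∫_{-π}^{π} sin(nx)^2 dx = π, ∫ cos(mx)^2 dx = π, and cross terms integrate to 0.
So ∫_{-π}^{π} f(x)^2 dx = 1^2 · π + 1^2 · π = (1 + 1)π.
Divide by 2π: (1 + 1)/2 = 1.
By Parseval, this equals Σ |c_n|^2.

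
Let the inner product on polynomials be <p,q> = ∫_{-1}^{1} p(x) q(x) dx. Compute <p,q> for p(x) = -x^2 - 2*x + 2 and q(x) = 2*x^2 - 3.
<p,q> = -122/15

Expand the product: p(x)·q(x) = -2*x^4 - 4*x^3 + 7*x^2 + 6*x - 6.
∫_{-1}^{1} of each monomial x^k gives [2/(k+1) if k even, 0 if k odd]. Integrating term-by-term (or equivalently evaluating the antiderivative F(x) = -2*x^5/5 - x^4 + 7*x^3/3 + 3*x^2 - 6*x at the endpoints):
  F(1) − F(−1) = -31/15 − (91/15) = -122/15.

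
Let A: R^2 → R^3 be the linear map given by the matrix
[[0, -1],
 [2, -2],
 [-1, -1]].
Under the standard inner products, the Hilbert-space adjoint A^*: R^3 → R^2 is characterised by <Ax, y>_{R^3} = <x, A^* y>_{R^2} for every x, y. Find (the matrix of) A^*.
A^* = A^T =
[[0, 2, -1],
 [-1, -2, -1]]

For real matrices with standard dot products, the defining identity <Ax, y> = <x, A^* y> gives (Ax)^T y = x^T (A^*) y, i.e. x^T A^T y = x^T (A^*) y. Since this holds for all x, y, we must have A^* = A^T. Therefore
A^* =
[[0, 2, -1],
 [-1, -2, -1]].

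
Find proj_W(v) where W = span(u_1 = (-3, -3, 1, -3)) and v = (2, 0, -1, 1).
proj_W(v) = (15/14, 15/14, -5/14, 15/14)

Set up U = [u_1 | ... | u_1] ∈ R^(4×1). The projector onto W = col(U) is P = U (U^T U)^(-1) U^T.
Compute U^T U =
  [28],
and U^T v = (-10).
Solve U^T U · c = U^T v for the coefficients: c = (-5/14). The projection is proj_W(v) = U c.
Check: (v - proj_W(v)) · u_1 = 0  (should be 0).
Result: proj_W(v) = (15/14, 15/14, -5/14, 15/14).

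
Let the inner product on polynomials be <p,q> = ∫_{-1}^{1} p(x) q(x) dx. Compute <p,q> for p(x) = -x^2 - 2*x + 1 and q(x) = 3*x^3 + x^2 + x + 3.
<p,q> = 8/15

Expand the product: p(x)·q(x) = -3*x^5 - 7*x^4 - 4*x^2 - 5*x + 3.
∫_{-1}^{1} of each monomial x^k gives [2/(k+1) if k even, 0 if k odd]. Integrating term-by-term (or equivalently evaluating the antiderivative F(x) = -x^6/2 - 7*x^5/5 - 4*x^3/3 - 5*x^2/2 + 3*x at the endpoints):
  F(1) − F(−1) = -41/15 − (-49/15) = 8/15.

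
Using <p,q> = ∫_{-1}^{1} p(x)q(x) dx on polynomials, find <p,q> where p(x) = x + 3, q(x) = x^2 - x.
<p,q> = 4/3

Expand the product: p(x)·q(x) = x^3 + 2*x^2 - 3*x.
∫_{-1}^{1} of each monomial x^k gives [2/(k+1) if k even, 0 if k odd]. Integrating term-by-term (or equivalently evaluating the antiderivative F(x) = x^4/4 + 2*x^3/3 - 3*x^2/2 at the endpoints):
  F(1) − F(−1) = -7/12 − (-23/12) = 4/3.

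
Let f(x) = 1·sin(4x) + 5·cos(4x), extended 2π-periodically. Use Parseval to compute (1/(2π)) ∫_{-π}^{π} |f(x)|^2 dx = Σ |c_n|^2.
Σ |c_n|^2 = 13

Expand |f|^2 and use orthogonality of {sin(nx), cos(mx)} on [-π, π]:
  ∫_{-π}^{π} sin(nx)^2 dx = π, ∫ cos(mx)^2 dx = π, and cross terms integrate to 0.
So ∫_{-π}^{π} f(x)^2 dx = 1^2 · π + 5^2 · π = (1 + 25)π.
Divide by 2π: (1 + 25)/2 = 13.
By Parseval, this equals Σ |c_n|^2.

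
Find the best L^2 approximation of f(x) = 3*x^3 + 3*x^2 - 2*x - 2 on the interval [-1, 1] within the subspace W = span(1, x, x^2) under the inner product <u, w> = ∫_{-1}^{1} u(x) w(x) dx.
g(x) = 3*x^2 - x/5 - 2

The best approximation g ∈ W is the orthogonal projection of f onto W. Writing g = a_0 + a_1 x + a_2 x^2, the coefficients solve the normal equations G · a = b where
  G_{ij} = <φ_i, φ_j> and b_i = <f, φ_i>, with φ_0 = 1, φ_1 = x, φ_2 = x^2.
G =
  [2, 0, 2/3]
  [0, 2/3, 0]
  [2/3, 0, 2/5],
b = (-2, -2/15, -2/15).
Solving gives a_0 = -2, a_1 = -1/5, a_2 = 3, so
  g(x) = 3*x^2 - x/5 - 2.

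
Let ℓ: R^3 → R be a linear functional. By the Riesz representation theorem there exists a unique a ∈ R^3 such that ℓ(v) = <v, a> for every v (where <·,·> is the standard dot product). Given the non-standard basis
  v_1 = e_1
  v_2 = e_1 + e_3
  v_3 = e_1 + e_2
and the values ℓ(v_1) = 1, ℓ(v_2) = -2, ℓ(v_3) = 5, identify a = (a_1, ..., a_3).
a = (1, 4, -3)

Write a = (a_1, ..., a_3) in the standard basis. For each basis vector v_i, ℓ(v_i) = <v_i, a> is a linear equation in the a_j's. Collect the n equations into a matrix system V a = ℓ, where row i of V is v_i (expressed in the standard basis). Since V is invertible (lower-triangular with 1s on the diagonal, up to permutation), solve by back-substitution:
  V =
[[1, 0, 0],
 [1, 0, 1],
 [1, 1, 0]]
  V a = (1, -2, 5)
Solving gives a = (1, 4, -3).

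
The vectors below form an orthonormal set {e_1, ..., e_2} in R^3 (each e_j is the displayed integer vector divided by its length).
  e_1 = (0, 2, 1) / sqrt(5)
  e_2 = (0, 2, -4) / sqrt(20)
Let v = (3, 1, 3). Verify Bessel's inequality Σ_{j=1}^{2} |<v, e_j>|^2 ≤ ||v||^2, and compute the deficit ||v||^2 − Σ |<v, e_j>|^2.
Σ |<v, e_j>|^2 = 10; ||v||^2 = 19; deficit = 9

Write each e_j = u_j / sqrt(<u_j, u_j>) where u_j is the displayed integer vector. Then <v, e_j> = <v, u_j> / sqrt(<u_j, u_j>), so |<v, e_j>|^2 = <v, u_j>^2 / <u_j, u_j>.
Coefficients: <v, e_1> = 5/sqrt(5), <v, e_2> = -10/sqrt(20).
Square and sum: Σ |<v, e_j>|^2 = 10.
Compute ||v||^2 = v·v = 19.
Deficit = 19 − 10 = 9 ≥ 0, confirming Bessel's inequality. (The deficit equals ||v − Σ <v,e_j> e_j||^2, the squared distance from v to span{e_j}.)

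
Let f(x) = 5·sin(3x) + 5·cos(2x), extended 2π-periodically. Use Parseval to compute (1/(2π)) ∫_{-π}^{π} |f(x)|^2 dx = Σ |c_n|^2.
Σ |c_n|^2 = 25

Expand |f|^2 and use orthogonality of {sin(nx), cos(mx)} on [-π, π]:
  ∫_{-π}^{π} sin(nx)^2 dx = π, ∫ cos(mx)^2 dx = π, and cross terms integrate to 0.
So ∫_{-π}^{π} f(x)^2 dx = 5^2 · π + 5^2 · π = (25 + 25)π.
Divide by 2π: (25 + 25)/2 = 25.
By Parseval, this equals Σ |c_n|^2.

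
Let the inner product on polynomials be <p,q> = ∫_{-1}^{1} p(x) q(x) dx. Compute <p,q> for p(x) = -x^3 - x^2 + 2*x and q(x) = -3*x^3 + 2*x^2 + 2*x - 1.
<p,q> = 4/21

Expand the product: p(x)·q(x) = 3*x^6 + x^5 - 10*x^4 + 3*x^3 + 5*x^2 - 2*x.
∫_{-1}^{1} of each monomial x^k gives [2/(k+1) if k even, 0 if k odd]. Integrating term-by-term (or equivalently evaluating the antiderivative F(x) = 3*x^7/7 + x^6/6 - 2*x^5 + 3*x^4/4 + 5*x^3/3 - x^2 at the endpoints):
  F(1) − F(−1) = 1/84 − (-5/28) = 4/21.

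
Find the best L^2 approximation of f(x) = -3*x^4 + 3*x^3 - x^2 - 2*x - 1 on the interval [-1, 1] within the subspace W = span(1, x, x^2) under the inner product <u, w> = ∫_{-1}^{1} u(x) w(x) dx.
g(x) = -25*x^2/7 - x/5 - 26/35

The best approximation g ∈ W is the orthogonal projection of f onto W. Writing g = a_0 + a_1 x + a_2 x^2, the coefficients solve the normal equations G · a = b where
  G_{ij} = <φ_i, φ_j> and b_i = <f, φ_i>, with φ_0 = 1, φ_1 = x, φ_2 = x^2.
G =
  [2, 0, 2/3]
  [0, 2/3, 0]
  [2/3, 0, 2/5],
b = (-58/15, -2/15, -202/105).
Solving gives a_0 = -26/35, a_1 = -1/5, a_2 = -25/7, so
  g(x) = -25*x^2/7 - x/5 - 26/35.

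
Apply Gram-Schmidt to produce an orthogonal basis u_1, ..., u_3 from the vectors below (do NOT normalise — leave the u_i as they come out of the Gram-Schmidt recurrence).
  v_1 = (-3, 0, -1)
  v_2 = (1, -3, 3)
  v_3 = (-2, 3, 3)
Orthogonal basis:
  u_1 = (-3, 0, -1)
  u_2 = (-4/5, -3, 12/5)
  u_3 = (-171/154, 228/77, 513/154)

Apply the Gram-Schmidt recurrence
  u_1 = v_1
  u_i = v_i − Σ_{j<i} ((v_i · u_j) / (u_j · u_j)) · u_j.

Step by step this gives:
  u_1 = (-3, 0, -1)
  u_2 = (-4/5, -3, 12/5)
  u_3 = (-171/154, 228/77, 513/154)

Orthogonality check:
  u_2 · u_1 = 0 (should be 0)
  u_3 · u_1 = 0 (should be 0)
  u_3 · u_2 = 0 (should be 0)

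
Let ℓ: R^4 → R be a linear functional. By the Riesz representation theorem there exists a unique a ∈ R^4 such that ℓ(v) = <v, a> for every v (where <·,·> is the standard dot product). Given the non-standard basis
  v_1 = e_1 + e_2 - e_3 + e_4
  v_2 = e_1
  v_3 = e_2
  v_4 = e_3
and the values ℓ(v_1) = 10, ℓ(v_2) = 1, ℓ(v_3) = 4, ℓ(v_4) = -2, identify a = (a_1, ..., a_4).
a = (1, 4, -2, 3)

Write a = (a_1, ..., a_4) in the standard basis. For each basis vector v_i, ℓ(v_i) = <v_i, a> is a linear equation in the a_j's. Collect the n equations into a matrix system V a = ℓ, where row i of V is v_i (expressed in the standard basis). Since V is invertible (lower-triangular with 1s on the diagonal, up to permutation), solve by back-substitution:
  V =
[[1, 1, -1, 1],
 [1, 0, 0, 0],
 [0, 1, 0, 0],
 [0, 0, 1, 0]]
  V a = (10, 1, 4, -2)
Solving gives a = (1, 4, -2, 3).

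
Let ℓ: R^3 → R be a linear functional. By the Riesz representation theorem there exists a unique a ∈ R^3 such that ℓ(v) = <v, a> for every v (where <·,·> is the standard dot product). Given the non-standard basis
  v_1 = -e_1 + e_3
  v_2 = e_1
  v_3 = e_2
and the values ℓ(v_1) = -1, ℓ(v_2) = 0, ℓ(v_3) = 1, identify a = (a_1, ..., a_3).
a = (0, 1, -1)

Write a = (a_1, ..., a_3) in the standard basis. For each basis vector v_i, ℓ(v_i) = <v_i, a> is a linear equation in the a_j's. Collect the n equations into a matrix system V a = ℓ, where row i of V is v_i (expressed in the standard basis). Since V is invertible (lower-triangular with 1s on the diagonal, up to permutation), solve by back-substitution:
  V =
[[-1, 0, 1],
 [1, 0, 0],
 [0, 1, 0]]
  V a = (-1, 0, 1)
Solving gives a = (0, 1, -1).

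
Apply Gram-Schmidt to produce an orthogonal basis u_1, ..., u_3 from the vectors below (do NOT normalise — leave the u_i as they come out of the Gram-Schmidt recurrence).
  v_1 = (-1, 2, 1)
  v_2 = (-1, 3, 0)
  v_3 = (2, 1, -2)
Orthogonal basis:
  u_1 = (-1, 2, 1)
  u_2 = (1/6, 2/3, -7/6)
  u_3 = (15/11, 5/11, 5/11)

Apply the Gram-Schmidt recurrence
  u_1 = v_1
  u_i = v_i − Σ_{j<i} ((v_i · u_j) / (u_j · u_j)) · u_j.

Step by step this gives:
  u_1 = (-1, 2, 1)
  u_2 = (1/6, 2/3, -7/6)
  u_3 = (15/11, 5/11, 5/11)

Orthogonality check:
  u_2 · u_1 = 0 (should be 0)
  u_3 · u_1 = 0 (should be 0)
  u_3 · u_2 = 0 (should be 0)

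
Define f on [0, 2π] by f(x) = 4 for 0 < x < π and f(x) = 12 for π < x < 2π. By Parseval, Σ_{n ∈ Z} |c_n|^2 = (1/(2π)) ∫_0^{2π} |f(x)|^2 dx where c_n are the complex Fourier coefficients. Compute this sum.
Σ |c_n|^2 = 80

Parseval equates the L^2 energy of f (normalised by 1/(2π)) with the ℓ^2 sum of its Fourier coefficients: (1/(2π)) ∫_0^{2π} |f|^2 = Σ |c_n|^2.
Compute the left side: (1/(2π)) [∫_0^π 4^2 dx + ∫_π^{2π} 12^2 dx] = (1/(2π)) · (16π + 144π) = (16 + 144)/2 = 80.
So Σ_{n ∈ Z} |c_n|^2 = 80.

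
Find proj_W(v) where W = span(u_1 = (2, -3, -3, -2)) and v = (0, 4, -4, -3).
proj_W(v) = (6/13, -9/13, -9/13, -6/13)

Set up U = [u_1 | ... | u_1] ∈ R^(4×1). The projector onto W = col(U) is P = U (U^T U)^(-1) U^T.
Compute U^T U =
  [26],
and U^T v = (6).
Solve U^T U · c = U^T v for the coefficients: c = (3/13). The projection is proj_W(v) = U c.
Check: (v - proj_W(v)) · u_1 = 0  (should be 0).
Result: proj_W(v) = (6/13, -9/13, -9/13, -6/13).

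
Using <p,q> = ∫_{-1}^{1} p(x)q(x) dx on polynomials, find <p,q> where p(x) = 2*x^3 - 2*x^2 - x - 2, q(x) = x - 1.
<p,q> = 82/15

Expand the product: p(x)·q(x) = 2*x^4 - 4*x^3 + x^2 - x + 2.
∫_{-1}^{1} of each monomial x^k gives [2/(k+1) if k even, 0 if k odd]. Integrating term-by-term (or equivalently evaluating the antiderivative F(x) = 2*x^5/5 - x^4 + x^3/3 - x^2/2 + 2*x at the endpoints):
  F(1) − F(−1) = 37/30 − (-127/30) = 82/15.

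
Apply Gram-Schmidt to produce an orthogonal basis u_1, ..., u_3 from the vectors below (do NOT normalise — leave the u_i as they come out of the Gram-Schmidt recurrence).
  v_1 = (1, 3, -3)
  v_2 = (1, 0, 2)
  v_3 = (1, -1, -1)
Orthogonal basis:
  u_1 = (1, 3, -3)
  u_2 = (24/19, 15/19, 23/19)
  u_3 = (6/5, -1, -3/5)

Apply the Gram-Schmidt recurrence
  u_1 = v_1
  u_i = v_i − Σ_{j<i} ((v_i · u_j) / (u_j · u_j)) · u_j.

Step by step this gives:
  u_1 = (1, 3, -3)
  u_2 = (24/19, 15/19, 23/19)
  u_3 = (6/5, -1, -3/5)

Orthogonality check:
  u_2 · u_1 = 0 (should be 0)
  u_3 · u_1 = 0 (should be 0)
  u_3 · u_2 = 0 (should be 0)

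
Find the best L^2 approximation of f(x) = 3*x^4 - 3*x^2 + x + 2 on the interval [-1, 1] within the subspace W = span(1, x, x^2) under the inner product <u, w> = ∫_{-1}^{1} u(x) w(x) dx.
g(x) = -3*x^2/7 + x + 61/35

The best approximation g ∈ W is the orthogonal projection of f onto W. Writing g = a_0 + a_1 x + a_2 x^2, the coefficients solve the normal equations G · a = b where
  G_{ij} = <φ_i, φ_j> and b_i = <f, φ_i>, with φ_0 = 1, φ_1 = x, φ_2 = x^2.
G =
  [2, 0, 2/3]
  [0, 2/3, 0]
  [2/3, 0, 2/5],
b = (16/5, 2/3, 104/105).
Solving gives a_0 = 61/35, a_1 = 1, a_2 = -3/7, so
  g(x) = -3*x^2/7 + x + 61/35.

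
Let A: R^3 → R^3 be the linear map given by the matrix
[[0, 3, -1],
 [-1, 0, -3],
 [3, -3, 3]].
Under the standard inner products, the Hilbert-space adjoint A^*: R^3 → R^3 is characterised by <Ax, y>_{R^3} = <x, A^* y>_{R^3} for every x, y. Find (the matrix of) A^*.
A^* = A^T =
[[0, -1, 3],
 [3, 0, -3],
 [-1, -3, 3]]

For real matrices with standard dot products, the defining identity <Ax, y> = <x, A^* y> gives (Ax)^T y = x^T (A^*) y, i.e. x^T A^T y = x^T (A^*) y. Since this holds for all x, y, we must have A^* = A^T. Therefore
A^* =
[[0, -1, 3],
 [3, 0, -3],
 [-1, -3, 3]].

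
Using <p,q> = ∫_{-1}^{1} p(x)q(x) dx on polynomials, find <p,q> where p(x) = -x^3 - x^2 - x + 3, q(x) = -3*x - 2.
<p,q> = -112/15

Expand the product: p(x)·q(x) = 3*x^4 + 5*x^3 + 5*x^2 - 7*x - 6.
∫_{-1}^{1} of each monomial x^k gives [2/(k+1) if k even, 0 if k odd]. Integrating term-by-term (or equivalently evaluating the antiderivative F(x) = 3*x^5/5 + 5*x^4/4 + 5*x^3/3 - 7*x^2/2 - 6*x at the endpoints):
  F(1) − F(−1) = -359/60 − (89/60) = -112/15.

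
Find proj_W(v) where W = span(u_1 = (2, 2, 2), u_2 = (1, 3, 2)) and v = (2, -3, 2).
proj_W(v) = (17/6, -13/6, 1/3)

Set up U = [u_1 | ... | u_2] ∈ R^(3×2). The projector onto W = col(U) is P = U (U^T U)^(-1) U^T.
Compute U^T U =
  [12, 12]
  [12, 14],
and U^T v = (2, -3).
Solve U^T U · c = U^T v for the coefficients: c = (8/3, -5/2). The projection is proj_W(v) = U c.
Check: (v - proj_W(v)) · u_1 = 0  (should be 0).
Check: (v - proj_W(v)) · u_2 = 0  (should be 0).
Result: proj_W(v) = (17/6, -13/6, 1/3).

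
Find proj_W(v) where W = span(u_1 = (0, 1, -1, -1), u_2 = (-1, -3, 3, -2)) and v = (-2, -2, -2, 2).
proj_W(v) = (14/53, -12/53, 12/53, 82/53)

Set up U = [u_1 | ... | u_2] ∈ R^(4×2). The projector onto W = col(U) is P = U (U^T U)^(-1) U^T.
Compute U^T U =
  [3, -4]
  [-4, 23],
and U^T v = (-2, -2).
Solve U^T U · c = U^T v for the coefficients: c = (-54/53, -14/53). The projection is proj_W(v) = U c.
Check: (v - proj_W(v)) · u_1 = 0  (should be 0).
Check: (v - proj_W(v)) · u_2 = 0  (should be 0).
Result: proj_W(v) = (14/53, -12/53, 12/53, 82/53).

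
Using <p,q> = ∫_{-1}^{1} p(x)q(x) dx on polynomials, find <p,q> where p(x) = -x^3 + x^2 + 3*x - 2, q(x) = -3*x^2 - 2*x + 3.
<p,q> = -52/5

Expand the product: p(x)·q(x) = 3*x^5 - x^4 - 14*x^3 + 3*x^2 + 13*x - 6.
∫_{-1}^{1} of each monomial x^k gives [2/(k+1) if k even, 0 if k odd]. Integrating term-by-term (or equivalently evaluating the antiderivative F(x) = x^6/2 - x^5/5 - 7*x^4/2 + x^3 + 13*x^2/2 - 6*x at the endpoints):
  F(1) − F(−1) = -17/10 − (87/10) = -52/5.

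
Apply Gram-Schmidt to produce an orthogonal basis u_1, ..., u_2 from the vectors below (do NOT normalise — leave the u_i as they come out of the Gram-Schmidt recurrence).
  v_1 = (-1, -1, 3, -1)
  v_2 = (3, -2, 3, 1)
Orthogonal basis:
  u_1 = (-1, -1, 3, -1)
  u_2 = (43/12, -17/12, 5/4, 19/12)

Apply the Gram-Schmidt recurrence
  u_1 = v_1
  u_i = v_i − Σ_{j<i} ((v_i · u_j) / (u_j · u_j)) · u_j.

Step by step this gives:
  u_1 = (-1, -1, 3, -1)
  u_2 = (43/12, -17/12, 5/4, 19/12)

Orthogonality check:
  u_2 · u_1 = 0 (should be 0)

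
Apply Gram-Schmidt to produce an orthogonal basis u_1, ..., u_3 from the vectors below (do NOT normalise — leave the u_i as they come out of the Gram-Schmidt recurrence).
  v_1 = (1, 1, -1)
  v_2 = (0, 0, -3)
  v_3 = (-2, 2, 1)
Orthogonal basis:
  u_1 = (1, 1, -1)
  u_2 = (-1, -1, -2)
  u_3 = (-2, 2, 0)

Apply the Gram-Schmidt recurrence
  u_1 = v_1
  u_i = v_i − Σ_{j<i} ((v_i · u_j) / (u_j · u_j)) · u_j.

Step by step this gives:
  u_1 = (1, 1, -1)
  u_2 = (-1, -1, -2)
  u_3 = (-2, 2, 0)

Orthogonality check:
  u_2 · u_1 = 0 (should be 0)
  u_3 · u_1 = 0 (should be 0)
  u_3 · u_2 = 0 (should be 0)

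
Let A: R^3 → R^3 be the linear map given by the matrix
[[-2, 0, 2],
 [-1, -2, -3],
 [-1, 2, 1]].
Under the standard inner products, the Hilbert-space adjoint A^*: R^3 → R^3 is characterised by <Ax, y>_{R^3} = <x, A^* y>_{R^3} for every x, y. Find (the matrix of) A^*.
A^* = A^T =
[[-2, -1, -1],
 [0, -2, 2],
 [2, -3, 1]]

For real matrices with standard dot products, the defining identity <Ax, y> = <x, A^* y> gives (Ax)^T y = x^T (A^*) y, i.e. x^T A^T y = x^T (A^*) y. Since this holds for all x, y, we must have A^* = A^T. Therefore
A^* =
[[-2, -1, -1],
 [0, -2, 2],
 [2, -3, 1]].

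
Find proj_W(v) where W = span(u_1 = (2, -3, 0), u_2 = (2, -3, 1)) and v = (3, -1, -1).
proj_W(v) = (18/13, -27/13, -1)

Set up U = [u_1 | ... | u_2] ∈ R^(3×2). The projector onto W = col(U) is P = U (U^T U)^(-1) U^T.
Compute U^T U =
  [13, 13]
  [13, 14],
and U^T v = (9, 8).
Solve U^T U · c = U^T v for the coefficients: c = (22/13, -1). The projection is proj_W(v) = U c.
Check: (v - proj_W(v)) · u_1 = 0  (should be 0).
Check: (v - proj_W(v)) · u_2 = 0  (should be 0).
Result: proj_W(v) = (18/13, -27/13, -1).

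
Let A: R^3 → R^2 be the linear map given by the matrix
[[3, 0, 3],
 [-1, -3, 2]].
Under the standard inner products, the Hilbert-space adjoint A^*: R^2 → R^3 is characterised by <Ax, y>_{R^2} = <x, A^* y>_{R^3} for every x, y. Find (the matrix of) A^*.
A^* = A^T =
[[3, -1],
 [0, -3],
 [3, 2]]

For real matrices with standard dot products, the defining identity <Ax, y> = <x, A^* y> gives (Ax)^T y = x^T (A^*) y, i.e. x^T A^T y = x^T (A^*) y. Since this holds for all x, y, we must have A^* = A^T. Therefore
A^* =
[[3, -1],
 [0, -3],
 [3, 2]].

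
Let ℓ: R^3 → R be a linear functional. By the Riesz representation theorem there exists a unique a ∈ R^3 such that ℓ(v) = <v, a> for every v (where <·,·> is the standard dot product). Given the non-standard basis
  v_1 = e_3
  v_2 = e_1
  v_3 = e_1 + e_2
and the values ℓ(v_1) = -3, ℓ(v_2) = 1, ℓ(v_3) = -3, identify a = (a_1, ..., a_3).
a = (1, -4, -3)

Write a = (a_1, ..., a_3) in the standard basis. For each basis vector v_i, ℓ(v_i) = <v_i, a> is a linear equation in the a_j's. Collect the n equations into a matrix system V a = ℓ, where row i of V is v_i (expressed in the standard basis). Since V is invertible (lower-triangular with 1s on the diagonal, up to permutation), solve by back-substitution:
  V =
[[0, 0, 1],
 [1, 0, 0],
 [1, 1, 0]]
  V a = (-3, 1, -3)
Solving gives a = (1, -4, -3).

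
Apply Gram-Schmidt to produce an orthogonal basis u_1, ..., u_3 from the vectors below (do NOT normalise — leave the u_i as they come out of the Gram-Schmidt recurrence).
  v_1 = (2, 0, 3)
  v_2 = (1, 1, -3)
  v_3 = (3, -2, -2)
Orthogonal basis:
  u_1 = (2, 0, 3)
  u_2 = (27/13, 1, -18/13)
  u_3 = (93/94, -279/94, -31/47)

Apply the Gram-Schmidt recurrence
  u_1 = v_1
  u_i = v_i − Σ_{j<i} ((v_i · u_j) / (u_j · u_j)) · u_j.

Step by step this gives:
  u_1 = (2, 0, 3)
  u_2 = (27/13, 1, -18/13)
  u_3 = (93/94, -279/94, -31/47)

Orthogonality check:
  u_2 · u_1 = 0 (should be 0)
  u_3 · u_1 = 0 (should be 0)
  u_3 · u_2 = 0 (should be 0)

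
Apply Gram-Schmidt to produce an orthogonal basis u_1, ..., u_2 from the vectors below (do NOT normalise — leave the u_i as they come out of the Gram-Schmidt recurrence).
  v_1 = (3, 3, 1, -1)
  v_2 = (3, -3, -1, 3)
Orthogonal basis:
  u_1 = (3, 3, 1, -1)
  u_2 = (18/5, -12/5, -4/5, 14/5)

Apply the Gram-Schmidt recurrence
  u_1 = v_1
  u_i = v_i − Σ_{j<i} ((v_i · u_j) / (u_j · u_j)) · u_j.

Step by step this gives:
  u_1 = (3, 3, 1, -1)
  u_2 = (18/5, -12/5, -4/5, 14/5)

Orthogonality check:
  u_2 · u_1 = 0 (should be 0)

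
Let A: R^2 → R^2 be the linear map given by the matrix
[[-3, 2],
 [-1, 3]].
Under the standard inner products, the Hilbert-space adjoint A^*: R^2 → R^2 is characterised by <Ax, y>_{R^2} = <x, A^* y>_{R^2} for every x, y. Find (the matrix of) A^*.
A^* = A^T =
[[-3, -1],
 [2, 3]]

For real matrices with standard dot products, the defining identity <Ax, y> = <x, A^* y> gives (Ax)^T y = x^T (A^*) y, i.e. x^T A^T y = x^T (A^*) y. Since this holds for all x, y, we must have A^* = A^T. Therefore
A^* =
[[-3, -1],
 [2, 3]].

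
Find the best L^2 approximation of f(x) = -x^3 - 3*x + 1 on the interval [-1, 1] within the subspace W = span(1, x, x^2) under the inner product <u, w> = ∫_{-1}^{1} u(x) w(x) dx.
g(x) = 1 - 18*x/5

The best approximation g ∈ W is the orthogonal projection of f onto W. Writing g = a_0 + a_1 x + a_2 x^2, the coefficients solve the normal equations G · a = b where
  G_{ij} = <φ_i, φ_j> and b_i = <f, φ_i>, with φ_0 = 1, φ_1 = x, φ_2 = x^2.
G =
  [2, 0, 2/3]
  [0, 2/3, 0]
  [2/3, 0, 2/5],
b = (2, -12/5, 2/3).
Solving gives a_0 = 1, a_1 = -18/5, a_2 = 0, so
  g(x) = 1 - 18*x/5.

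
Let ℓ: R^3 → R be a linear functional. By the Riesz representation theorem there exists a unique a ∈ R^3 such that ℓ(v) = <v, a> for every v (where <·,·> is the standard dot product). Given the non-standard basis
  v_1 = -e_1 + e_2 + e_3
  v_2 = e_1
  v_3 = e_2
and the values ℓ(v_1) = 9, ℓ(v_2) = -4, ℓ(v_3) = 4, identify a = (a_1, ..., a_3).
a = (-4, 4, 1)

Write a = (a_1, ..., a_3) in the standard basis. For each basis vector v_i, ℓ(v_i) = <v_i, a> is a linear equation in the a_j's. Collect the n equations into a matrix system V a = ℓ, where row i of V is v_i (expressed in the standard basis). Since V is invertible (lower-triangular with 1s on the diagonal, up to permutation), solve by back-substitution:
  V =
[[-1, 1, 1],
 [1, 0, 0],
 [0, 1, 0]]
  V a = (9, -4, 4)
Solving gives a = (-4, 4, 1).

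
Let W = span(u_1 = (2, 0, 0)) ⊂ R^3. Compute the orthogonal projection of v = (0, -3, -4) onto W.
proj_W(v) = (0, 0, 0)

Set up U = [u_1 | ... | u_1] ∈ R^(3×1). The projector onto W = col(U) is P = U (U^T U)^(-1) U^T.
Compute U^T U =
  [4],
and U^T v = (0).
Solve U^T U · c = U^T v for the coefficients: c = (0). The projection is proj_W(v) = U c.
Check: (v - proj_W(v)) · u_1 = 0  (should be 0).
Result: proj_W(v) = (0, 0, 0).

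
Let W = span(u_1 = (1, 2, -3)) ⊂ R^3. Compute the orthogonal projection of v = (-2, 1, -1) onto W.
proj_W(v) = (3/14, 3/7, -9/14)

Set up U = [u_1 | ... | u_1] ∈ R^(3×1). The projector onto W = col(U) is P = U (U^T U)^(-1) U^T.
Compute U^T U =
  [14],
and U^T v = (3).
Solve U^T U · c = U^T v for the coefficients: c = (3/14). The projection is proj_W(v) = U c.
Check: (v - proj_W(v)) · u_1 = 0  (should be 0).
Result: proj_W(v) = (3/14, 3/7, -9/14).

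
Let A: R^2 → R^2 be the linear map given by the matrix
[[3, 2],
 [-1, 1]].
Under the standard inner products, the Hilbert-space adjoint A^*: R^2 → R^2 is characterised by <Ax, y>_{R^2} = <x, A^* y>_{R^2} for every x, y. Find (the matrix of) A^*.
A^* = A^T =
[[3, -1],
 [2, 1]]

For real matrices with standard dot products, the defining identity <Ax, y> = <x, A^* y> gives (Ax)^T y = x^T (A^*) y, i.e. x^T A^T y = x^T (A^*) y. Since this holds for all x, y, we must have A^* = A^T. Therefore
A^* =
[[3, -1],
 [2, 1]].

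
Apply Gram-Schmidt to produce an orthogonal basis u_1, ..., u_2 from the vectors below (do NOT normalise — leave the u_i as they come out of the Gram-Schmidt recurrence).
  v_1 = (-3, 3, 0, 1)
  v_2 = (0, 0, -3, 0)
Orthogonal basis:
  u_1 = (-3, 3, 0, 1)
  u_2 = (0, 0, -3, 0)

Apply the Gram-Schmidt recurrence
  u_1 = v_1
  u_i = v_i − Σ_{j<i} ((v_i · u_j) / (u_j · u_j)) · u_j.

Step by step this gives:
  u_1 = (-3, 3, 0, 1)
  u_2 = (0, 0, -3, 0)

Orthogonality check:
  u_2 · u_1 = 0 (should be 0)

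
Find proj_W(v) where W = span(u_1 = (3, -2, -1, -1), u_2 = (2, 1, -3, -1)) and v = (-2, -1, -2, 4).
proj_W(v) = (-192/161, 135/161, 57/161, 9/23)

Set up U = [u_1 | ... | u_2] ∈ R^(4×2). The projector onto W = col(U) is P = U (U^T U)^(-1) U^T.
Compute U^T U =
  [15, 8]
  [8, 15],
and U^T v = (-6, -3).
Solve U^T U · c = U^T v for the coefficients: c = (-66/161, 3/161). The projection is proj_W(v) = U c.
Check: (v - proj_W(v)) · u_1 = 0  (should be 0).
Check: (v - proj_W(v)) · u_2 = 0  (should be 0).
Result: proj_W(v) = (-192/161, 135/161, 57/161, 9/23).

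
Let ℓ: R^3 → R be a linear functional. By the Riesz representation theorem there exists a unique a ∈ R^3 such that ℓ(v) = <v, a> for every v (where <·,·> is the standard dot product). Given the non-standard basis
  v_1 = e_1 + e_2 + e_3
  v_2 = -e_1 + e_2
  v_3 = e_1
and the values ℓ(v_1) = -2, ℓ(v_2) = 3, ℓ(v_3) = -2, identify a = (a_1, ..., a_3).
a = (-2, 1, -1)

Write a = (a_1, ..., a_3) in the standard basis. For each basis vector v_i, ℓ(v_i) = <v_i, a> is a linear equation in the a_j's. Collect the n equations into a matrix system V a = ℓ, where row i of V is v_i (expressed in the standard basis). Since V is invertible (lower-triangular with 1s on the diagonal, up to permutation), solve by back-substitution:
  V =
[[1, 1, 1],
 [-1, 1, 0],
 [1, 0, 0]]
  V a = (-2, 3, -2)
Solving gives a = (-2, 1, -1).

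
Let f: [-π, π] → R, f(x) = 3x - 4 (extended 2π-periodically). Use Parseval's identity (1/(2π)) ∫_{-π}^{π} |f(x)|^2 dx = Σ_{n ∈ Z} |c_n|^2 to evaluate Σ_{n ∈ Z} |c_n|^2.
Σ |c_n|^2 = 3π^2 + 16

Expand and integrate term by term over [-π, π]:
  ∫ (3x)^2 dx = 9·(2π^3/3); ∫ 2·3·(-4)·x dx = 0 (odd integrand); ∫ (-4)^2 dx = 16·2π.
So (1/(2π)) ∫_{-π}^{π} (3x - 4)^2 dx = 9π^2/3 + 16 = 3π^2 + 16.
Parseval ⇒ Σ |c_n|^2 = 3π^2 + 16.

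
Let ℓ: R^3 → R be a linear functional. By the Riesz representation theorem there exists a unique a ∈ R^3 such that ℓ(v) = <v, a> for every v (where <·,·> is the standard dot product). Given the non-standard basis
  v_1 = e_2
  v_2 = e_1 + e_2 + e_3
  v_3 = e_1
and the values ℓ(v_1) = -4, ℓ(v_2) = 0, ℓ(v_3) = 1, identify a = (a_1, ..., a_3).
a = (1, -4, 3)

Write a = (a_1, ..., a_3) in the standard basis. For each basis vector v_i, ℓ(v_i) = <v_i, a> is a linear equation in the a_j's. Collect the n equations into a matrix system V a = ℓ, where row i of V is v_i (expressed in the standard basis). Since V is invertible (lower-triangular with 1s on the diagonal, up to permutation), solve by back-substitution:
  V =
[[0, 1, 0],
 [1, 1, 1],
 [1, 0, 0]]
  V a = (-4, 0, 1)
Solving gives a = (1, -4, 3).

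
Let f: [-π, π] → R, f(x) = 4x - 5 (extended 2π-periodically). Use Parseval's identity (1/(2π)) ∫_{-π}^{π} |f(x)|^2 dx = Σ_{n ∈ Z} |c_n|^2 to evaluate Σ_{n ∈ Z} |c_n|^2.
Σ |c_n|^2 = 16π^2/3 + 25

Expand and integrate term by term over [-π, π]:
  ∫ (4x)^2 dx = 16·(2π^3/3); ∫ 2·4·(-5)·x dx = 0 (odd integrand); ∫ (-5)^2 dx = 25·2π.
So (1/(2π)) ∫_{-π}^{π} (4x - 5)^2 dx = 16π^2/3 + 25 = 16π^2/3 + 25.
Parseval ⇒ Σ |c_n|^2 = 16π^2/3 + 25.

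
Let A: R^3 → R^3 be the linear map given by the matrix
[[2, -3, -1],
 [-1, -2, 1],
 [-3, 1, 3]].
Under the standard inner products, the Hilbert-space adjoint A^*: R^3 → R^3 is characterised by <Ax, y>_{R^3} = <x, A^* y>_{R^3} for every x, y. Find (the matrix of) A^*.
A^* = A^T =
[[2, -1, -3],
 [-3, -2, 1],
 [-1, 1, 3]]

For real matrices with standard dot products, the defining identity <Ax, y> = <x, A^* y> gives (Ax)^T y = x^T (A^*) y, i.e. x^T A^T y = x^T (A^*) y. Since this holds for all x, y, we must have A^* = A^T. Therefore
A^* =
[[2, -1, -3],
 [-3, -2, 1],
 [-1, 1, 3]].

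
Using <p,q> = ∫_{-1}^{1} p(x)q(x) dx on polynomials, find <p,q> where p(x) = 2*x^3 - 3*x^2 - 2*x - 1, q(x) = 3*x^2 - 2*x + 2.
<p,q> = -188/15

Expand the product: p(x)·q(x) = 6*x^5 - 13*x^4 + 4*x^3 - 5*x^2 - 2*x - 2.
∫_{-1}^{1} of each monomial x^k gives [2/(k+1) if k even, 0 if k odd]. Integrating term-by-term (or equivalently evaluating the antiderivative F(x) = x^6 - 13*x^5/5 + x^4 - 5*x^3/3 - x^2 - 2*x at the endpoints):
  F(1) − F(−1) = -79/15 − (109/15) = -188/15.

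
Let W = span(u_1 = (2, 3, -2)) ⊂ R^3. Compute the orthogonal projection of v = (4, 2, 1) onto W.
proj_W(v) = (24/17, 36/17, -24/17)

Set up U = [u_1 | ... | u_1] ∈ R^(3×1). The projector onto W = col(U) is P = U (U^T U)^(-1) U^T.
Compute U^T U =
  [17],
and U^T v = (12).
Solve U^T U · c = U^T v for the coefficients: c = (12/17). The projection is proj_W(v) = U c.
Check: (v - proj_W(v)) · u_1 = 0  (should be 0).
Result: proj_W(v) = (24/17, 36/17, -24/17).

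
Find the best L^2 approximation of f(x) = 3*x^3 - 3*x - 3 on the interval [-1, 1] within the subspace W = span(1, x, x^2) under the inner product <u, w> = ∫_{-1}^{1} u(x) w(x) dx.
g(x) = -6*x/5 - 3

The best approximation g ∈ W is the orthogonal projection of f onto W. Writing g = a_0 + a_1 x + a_2 x^2, the coefficients solve the normal equations G · a = b where
  G_{ij} = <φ_i, φ_j> and b_i = <f, φ_i>, with φ_0 = 1, φ_1 = x, φ_2 = x^2.
G =
  [2, 0, 2/3]
  [0, 2/3, 0]
  [2/3, 0, 2/5],
b = (-6, -4/5, -2).
Solving gives a_0 = -3, a_1 = -6/5, a_2 = 0, so
  g(x) = -6*x/5 - 3.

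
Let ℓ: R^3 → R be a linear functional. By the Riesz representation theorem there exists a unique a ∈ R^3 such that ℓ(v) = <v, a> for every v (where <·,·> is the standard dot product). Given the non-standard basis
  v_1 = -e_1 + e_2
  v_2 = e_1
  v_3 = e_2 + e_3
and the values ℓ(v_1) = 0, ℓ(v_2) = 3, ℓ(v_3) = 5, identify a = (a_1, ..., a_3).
a = (3, 3, 2)

Write a = (a_1, ..., a_3) in the standard basis. For each basis vector v_i, ℓ(v_i) = <v_i, a> is a linear equation in the a_j's. Collect the n equations into a matrix system V a = ℓ, where row i of V is v_i (expressed in the standard basis). Since V is invertible (lower-triangular with 1s on the diagonal, up to permutation), solve by back-substitution:
  V =
[[-1, 1, 0],
 [1, 0, 0],
 [0, 1, 1]]
  V a = (0, 3, 5)
Solving gives a = (3, 3, 2).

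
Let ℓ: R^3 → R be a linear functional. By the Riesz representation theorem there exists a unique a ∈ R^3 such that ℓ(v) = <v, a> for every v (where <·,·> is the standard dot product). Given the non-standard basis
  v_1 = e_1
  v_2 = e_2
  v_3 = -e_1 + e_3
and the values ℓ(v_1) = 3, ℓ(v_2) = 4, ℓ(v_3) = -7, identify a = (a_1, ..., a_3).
a = (3, 4, -4)

Write a = (a_1, ..., a_3) in the standard basis. For each basis vector v_i, ℓ(v_i) = <v_i, a> is a linear equation in the a_j's. Collect the n equations into a matrix system V a = ℓ, where row i of V is v_i (expressed in the standard basis). Since V is invertible (lower-triangular with 1s on the diagonal, up to permutation), solve by back-substitution:
  V =
[[1, 0, 0],
 [0, 1, 0],
 [-1, 0, 1]]
  V a = (3, 4, -7)
Solving gives a = (3, 4, -4).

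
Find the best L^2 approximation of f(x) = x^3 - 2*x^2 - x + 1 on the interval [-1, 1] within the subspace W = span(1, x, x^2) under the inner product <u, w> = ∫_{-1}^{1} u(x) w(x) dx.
g(x) = -2*x^2 - 2*x/5 + 1

The best approximation g ∈ W is the orthogonal projection of f onto W. Writing g = a_0 + a_1 x + a_2 x^2, the coefficients solve the normal equations G · a = b where
  G_{ij} = <φ_i, φ_j> and b_i = <f, φ_i>, with φ_0 = 1, φ_1 = x, φ_2 = x^2.
G =
  [2, 0, 2/3]
  [0, 2/3, 0]
  [2/3, 0, 2/5],
b = (2/3, -4/15, -2/15).
Solving gives a_0 = 1, a_1 = -2/5, a_2 = -2, so
  g(x) = -2*x^2 - 2*x/5 + 1.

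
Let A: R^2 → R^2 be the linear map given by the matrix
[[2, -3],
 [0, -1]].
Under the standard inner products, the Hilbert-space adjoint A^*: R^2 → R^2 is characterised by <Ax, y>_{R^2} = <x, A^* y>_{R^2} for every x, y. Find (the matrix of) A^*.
A^* = A^T =
[[2, 0],
 [-3, -1]]

For real matrices with standard dot products, the defining identity <Ax, y> = <x, A^* y> gives (Ax)^T y = x^T (A^*) y, i.e. x^T A^T y = x^T (A^*) y. Since this holds for all x, y, we must have A^* = A^T. Therefore
A^* =
[[2, 0],
 [-3, -1]].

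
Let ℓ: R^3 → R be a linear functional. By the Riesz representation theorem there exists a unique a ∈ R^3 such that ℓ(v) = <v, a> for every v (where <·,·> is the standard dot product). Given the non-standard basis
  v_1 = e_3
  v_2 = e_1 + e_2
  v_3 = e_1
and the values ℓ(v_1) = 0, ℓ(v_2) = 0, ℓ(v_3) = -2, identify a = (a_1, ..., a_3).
a = (-2, 2, 0)

Write a = (a_1, ..., a_3) in the standard basis. For each basis vector v_i, ℓ(v_i) = <v_i, a> is a linear equation in the a_j's. Collect the n equations into a matrix system V a = ℓ, where row i of V is v_i (expressed in the standard basis). Since V is invertible (lower-triangular with 1s on the diagonal, up to permutation), solve by back-substitution:
  V =
[[0, 0, 1],
 [1, 1, 0],
 [1, 0, 0]]
  V a = (0, 0, -2)
Solving gives a = (-2, 2, 0).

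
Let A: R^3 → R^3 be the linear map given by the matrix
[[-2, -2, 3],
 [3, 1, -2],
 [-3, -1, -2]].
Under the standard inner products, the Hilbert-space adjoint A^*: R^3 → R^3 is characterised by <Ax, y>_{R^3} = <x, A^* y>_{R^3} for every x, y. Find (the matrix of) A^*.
A^* = A^T =
[[-2, 3, -3],
 [-2, 1, -1],
 [3, -2, -2]]

For real matrices with standard dot products, the defining identity <Ax, y> = <x, A^* y> gives (Ax)^T y = x^T (A^*) y, i.e. x^T A^T y = x^T (A^*) y. Since this holds for all x, y, we must have A^* = A^T. Therefore
A^* =
[[-2, 3, -3],
 [-2, 1, -1],
 [3, -2, -2]].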